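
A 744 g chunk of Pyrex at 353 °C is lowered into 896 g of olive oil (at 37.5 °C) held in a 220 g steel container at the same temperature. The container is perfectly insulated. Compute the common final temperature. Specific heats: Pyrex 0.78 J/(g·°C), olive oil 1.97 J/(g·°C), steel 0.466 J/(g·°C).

Heat gained plus heat lost sum to zero:
744·0.78·(T − 353) + 896·1.97·(T − 37.5) + 220·0.466·(T − 37.5) = 0
(580.32 + 1765.1 + 102.52) T = 580.32·353 + 1765.1·37.5 + 102.52·37.5
T = 274889/2448 ≈ 112.29 °C

T_f ≈ 112.3 °C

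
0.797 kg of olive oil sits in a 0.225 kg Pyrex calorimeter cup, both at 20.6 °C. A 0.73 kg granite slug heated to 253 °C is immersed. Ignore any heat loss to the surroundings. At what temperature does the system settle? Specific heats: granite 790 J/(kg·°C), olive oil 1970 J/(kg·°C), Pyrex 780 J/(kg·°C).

T_f ≈ 78.3 °C

T_f = Σ m_i c_i T_i / Σ m_i c_i:
T_f = (576.7×253 + 1570.1×20.6 + 175.5×20.6) / (576.7 + 1570.1 + 175.5)
    = 181864 / 2322.3 ≈ 78.31 °C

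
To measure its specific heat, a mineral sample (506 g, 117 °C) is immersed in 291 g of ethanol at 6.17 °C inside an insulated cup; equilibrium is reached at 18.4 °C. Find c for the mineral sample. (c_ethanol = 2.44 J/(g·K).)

c ≈ 0.174 J/(g·K)

Heat gained plus heat lost sum to zero:
506×c×(18.4 − 117) + 291×2.44×(18.4 − 6.17) = 0
-49892 c = -8683.8
c = -8683.8/-49892 ≈ 0.1741 J/(g·K)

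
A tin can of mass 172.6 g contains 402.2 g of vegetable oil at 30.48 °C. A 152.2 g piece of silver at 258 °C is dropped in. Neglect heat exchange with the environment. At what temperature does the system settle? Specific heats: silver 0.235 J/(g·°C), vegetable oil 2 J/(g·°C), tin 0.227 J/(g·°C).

With ΣQ=0 the equilibrium temperature is the m·c-weighted mean:
T_f = (35.77*258 + 804.4*30.48 + 39.18*30.48) / (35.77 + 804.4 + 39.18)
    = 34940 / 879.35 ≈ 39.73 °C

T_f ≈ 39.7 °C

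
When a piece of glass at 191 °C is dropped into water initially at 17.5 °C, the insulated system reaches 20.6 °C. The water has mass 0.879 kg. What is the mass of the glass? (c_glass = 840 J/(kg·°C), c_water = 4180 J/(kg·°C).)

m ≈ 0.0796 kg

Net heat exchanged in the isolated system is zero:
m×840×(20.6 − 191) + 0.879×4180×(20.6 − 17.5) = 0
-143136 m = -11390
m = -11390/-143136 ≈ 0.07958 kg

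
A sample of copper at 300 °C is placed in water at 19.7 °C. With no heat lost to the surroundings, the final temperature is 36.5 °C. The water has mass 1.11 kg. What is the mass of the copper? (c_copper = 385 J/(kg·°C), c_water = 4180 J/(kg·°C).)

Let T be the final temperature. ΣQ_i = 0:
m×385×(36.5 − 300) + 1.11×4180×(36.5 − 19.7) = 0
-101448 m = -77949
m = -77949/-101448 ≈ 0.7684 kg

m ≈ 0.768 kg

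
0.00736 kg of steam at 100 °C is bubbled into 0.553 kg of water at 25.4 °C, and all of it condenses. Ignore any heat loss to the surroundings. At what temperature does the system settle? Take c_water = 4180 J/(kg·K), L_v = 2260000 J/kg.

Net heat exchanged in the isolated system is zero:
steam→water at 100 °C releases m L_v = 0.00736×2260000 = 16634; condensed water 100 °C→T: 30.76(T − 100); original water: 2311.5(T − 25.4)
2342.3 T = 16634 + 3076.5 + 58713 = 78423
T ≈ 33.48 °C — below 100 °C, confirming all the steam condensed.

T_f ≈ 33.5 °C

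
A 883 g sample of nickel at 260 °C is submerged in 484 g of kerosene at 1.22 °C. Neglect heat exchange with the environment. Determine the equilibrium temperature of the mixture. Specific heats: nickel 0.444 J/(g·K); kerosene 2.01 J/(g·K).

Taking heat into each body as positive, Σ m c ΔT = 0:
883×0.444×(T − 260) + 484×2.01×(T − 1.22) = 0
(392.05 + 972.84) T = 392.05×260 + 972.84×1.22
T ≈ 75.55 °C

T_f ≈ 75.6 °C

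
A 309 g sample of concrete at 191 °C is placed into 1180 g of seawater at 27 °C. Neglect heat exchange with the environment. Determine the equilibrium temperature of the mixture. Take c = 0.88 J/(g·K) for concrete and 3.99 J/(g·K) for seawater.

T_f ≈ 36.0 °C

|Q_concrete| = |Q_seawater|:
309·0.88·(191 − T) = 1180·3.99·(T − 27)
271.92(191 − T) = 4708.2(T − 27)
4980.1 T = 179058  ⇒  T ≈ 35.95 °C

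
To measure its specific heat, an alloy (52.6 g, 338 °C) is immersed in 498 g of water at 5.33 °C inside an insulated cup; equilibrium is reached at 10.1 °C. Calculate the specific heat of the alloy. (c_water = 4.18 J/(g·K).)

Net heat exchanged in the isolated system is zero:
52.6×c×(10.1 − 338) + 498×4.18×(10.1 − 5.33) = 0
-17248 c = -9929.4
c = -9929.4/-17248 ≈ 0.5757 J/(g·K)

c ≈ 0.576 J/(g·K)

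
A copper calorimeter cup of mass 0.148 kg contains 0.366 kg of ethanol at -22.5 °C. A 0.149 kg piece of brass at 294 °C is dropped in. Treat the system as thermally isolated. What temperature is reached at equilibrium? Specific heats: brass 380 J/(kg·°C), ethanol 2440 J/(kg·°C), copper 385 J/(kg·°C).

Conservation of energy gives ΣQ = 0:
0.149·380·(T − 294) + 0.366·2440·(T − (-22.5)) + 0.148·385·(T − (-22.5)) = 0
(56.62 + 893.04 + 56.98) T = 56.62·294 + 893.04·(-22.5) + 56.98·(-22.5)
T = -4729.2/1006.6 ≈ -4.70 °C

T_f ≈ -4.7 °C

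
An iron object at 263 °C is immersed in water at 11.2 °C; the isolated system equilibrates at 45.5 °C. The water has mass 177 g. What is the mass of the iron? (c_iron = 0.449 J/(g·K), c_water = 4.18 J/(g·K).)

Heat gained plus heat lost sum to zero:
m·0.449·(45.5 − 263) + 177·4.18·(45.5 − 11.2) = 0
-97.66 m = -25377
m = -25377/-97.66 ≈ 259.9 g

m ≈ 260 g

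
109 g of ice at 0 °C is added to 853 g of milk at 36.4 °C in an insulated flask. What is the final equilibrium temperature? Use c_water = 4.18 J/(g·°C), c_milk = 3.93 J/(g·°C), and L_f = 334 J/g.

Conservation of energy gives ΣQ = 0:
latent heat to melt: 109·334 = 36406
  meltwater 0→T: 109·4.18·T = 455.62 T
  milk: 3352.3(T − 36.4)
3807.9 T = 122023 − 36406 = 85617
T ≈ 22.48 °C (positive, so assuming full melt was valid).

T_f ≈ 22.5 °C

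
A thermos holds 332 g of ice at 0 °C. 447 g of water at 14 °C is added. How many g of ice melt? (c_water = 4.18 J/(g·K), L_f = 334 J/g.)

m_melted ≈ 78.3 g

Cooling the water to 0 °C releases 447·4.18·14 = 26158 J.
To melt every bit of ice: 332·334 = 110888 J.
Since 26158 < 110888 J, not all the ice melts; equilibrium is at 0 °C.
m_melted·334 = 26158  ⇒  m_melted ≈ 78.32 g.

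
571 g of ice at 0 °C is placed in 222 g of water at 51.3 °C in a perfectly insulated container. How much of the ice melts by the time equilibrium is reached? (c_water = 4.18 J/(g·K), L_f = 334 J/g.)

Water can give up m c ΔT = 222·4.18·51.3 = 47604 J before reaching 0 °C.
Fully melting the ice requires m_ice L_f = 571·334 = 190714 J.
47604 J < 190714 J, so only part of the ice melts and the system sits at 0 °C.
m_melted·334 = 47604  ⇒  m_melted ≈ 142.5 g.

m_melted ≈ 143 g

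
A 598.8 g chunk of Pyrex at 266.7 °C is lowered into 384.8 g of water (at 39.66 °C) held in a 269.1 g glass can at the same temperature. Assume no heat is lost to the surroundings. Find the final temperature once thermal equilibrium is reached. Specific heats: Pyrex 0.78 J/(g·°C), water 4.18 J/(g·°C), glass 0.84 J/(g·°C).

Heat gained plus heat lost sum to zero:
598.8·0.78·(T − 266.7) + 384.8·4.18·(T − 39.66) + 269.1·0.84·(T − 39.66) = 0
2301.6 T = 197323
T ≈ 85.73 °C

T_f ≈ 85.7 °C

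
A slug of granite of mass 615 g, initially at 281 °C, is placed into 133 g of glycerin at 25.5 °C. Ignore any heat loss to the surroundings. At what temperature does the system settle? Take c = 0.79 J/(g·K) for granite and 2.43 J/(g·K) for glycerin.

|Q_granite| = |Q_glycerin|:
615*0.79*(281 − T) = 133*2.43*(T − 25.5)
485.85(281 − T) = 323.19(T − 25.5)
809.04 T = 144765  ⇒  T ≈ 178.93 °C

T_f ≈ 178.9 °C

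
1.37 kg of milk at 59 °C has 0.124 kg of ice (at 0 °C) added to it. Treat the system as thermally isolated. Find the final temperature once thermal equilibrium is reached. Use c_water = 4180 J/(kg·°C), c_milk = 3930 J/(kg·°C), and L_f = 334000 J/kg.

Taking heat into each body as positive, Σ m c ΔT = 0:
latent heat to melt: 0.124·334000 = 41416; warm the meltwater: 518.32 T; milk: 5384.1(T − 59)
5902.4 T = 317662 − 41416 = 276246
T ≈ 46.80 °C. Since T > 0 °C, the all-ice-melts assumption holds.

T_f ≈ 46.8 °C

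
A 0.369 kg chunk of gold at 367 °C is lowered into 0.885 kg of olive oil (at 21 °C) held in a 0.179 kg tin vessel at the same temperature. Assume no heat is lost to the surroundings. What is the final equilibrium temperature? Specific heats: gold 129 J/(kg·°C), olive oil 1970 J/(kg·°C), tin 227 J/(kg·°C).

T_f ≈ 30.0 °C

T_f = Σ m_i c_i T_i / Σ m_i c_i:
T_f = (47.6×367 + 1743.5×21 + 40.63×21) / (47.6 + 1743.5 + 40.63)
    = 54935 / 1831.7 ≈ 29.99 °C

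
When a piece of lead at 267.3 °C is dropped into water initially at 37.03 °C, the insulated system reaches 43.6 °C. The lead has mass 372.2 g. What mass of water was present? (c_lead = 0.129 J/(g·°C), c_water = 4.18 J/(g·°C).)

m ≈ 391 g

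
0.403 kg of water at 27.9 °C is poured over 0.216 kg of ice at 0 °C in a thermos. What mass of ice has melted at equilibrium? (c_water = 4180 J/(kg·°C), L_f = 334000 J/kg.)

m_melted ≈ 0.141 kg

Water can give up m c ΔT = 0.403·4180·27.9 = 46999 J before reaching 0 °C.
Fully melting the ice requires m_ice L_f = 0.216·334000 = 72144 J.
Since 46999 < 72144 J, not all the ice melts; equilibrium is at 0 °C.
m_melt = 46999 / L_f = 0.1407 kg.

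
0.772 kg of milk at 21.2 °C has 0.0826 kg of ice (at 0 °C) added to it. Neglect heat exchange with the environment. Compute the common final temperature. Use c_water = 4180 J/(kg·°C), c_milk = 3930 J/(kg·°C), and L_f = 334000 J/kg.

Sum of m c ΔT and latent-heat terms is zero:
latent heat to melt: 0.0826·334000 = 27588
  warm the meltwater: 345.27 T
  milk: 3034(T − 21.2)
3379.2 T = 64320 − 27588 = 36732
T ≈ 10.87 °C. Since T > 0 °C, the all-ice-melts assumption holds.

T_f ≈ 10.9 °C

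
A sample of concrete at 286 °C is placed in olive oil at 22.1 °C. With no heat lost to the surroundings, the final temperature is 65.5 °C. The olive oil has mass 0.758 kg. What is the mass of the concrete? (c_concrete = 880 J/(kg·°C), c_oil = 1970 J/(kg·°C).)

m ≈ 0.334 kg

|Q_concrete| = |Q_oil|:
m·880·(286 − 65.5) = 0.758·1970·(65.5 − 22.1)
194040 m = 64807  ⇒  m ≈ 0.334 kg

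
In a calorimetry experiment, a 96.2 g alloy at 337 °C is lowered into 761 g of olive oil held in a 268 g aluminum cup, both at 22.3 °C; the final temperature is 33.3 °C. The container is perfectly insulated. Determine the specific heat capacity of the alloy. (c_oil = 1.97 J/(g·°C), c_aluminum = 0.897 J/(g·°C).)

Net heat exchanged in the isolated system is zero:
96.2·c·(33.3 − 337) + 761·1.97·(33.3 − 22.3) + 268·0.897·(33.3 − 22.3) = 0
-29216 c = -19135
c = -19135/-29216 ≈ 0.655 J/(g·°C)

c ≈ 0.655 J/(g·°C)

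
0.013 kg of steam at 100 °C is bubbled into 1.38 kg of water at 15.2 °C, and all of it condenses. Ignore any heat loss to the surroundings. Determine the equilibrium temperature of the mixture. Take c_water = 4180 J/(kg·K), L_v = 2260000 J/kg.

Heat gained plus heat lost sum to zero:
condense steam: −0.013×2260000 = −29380; condensed water 100 °C→T: 54.34(T − 100); water warms: 1.38×4180×(T − 15.2) = 5768.4(T − 15.2)
5822.7 T = 29380 + 5434 + 87680 = 122494
T ≈ 21.04 °C, under the boiling point, so the assumption holds.

T_f ≈ 21.0 °C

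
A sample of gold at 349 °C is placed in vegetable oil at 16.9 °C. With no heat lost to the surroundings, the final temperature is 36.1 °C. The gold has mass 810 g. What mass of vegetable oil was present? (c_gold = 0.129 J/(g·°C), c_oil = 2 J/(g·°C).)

Taking heat into each body as positive, Σ m c ΔT = 0:
810×0.129×(36.1 − 349) + m×2×(36.1 − 16.9) = 0
38.4 m = 32695
m = 32695/38.4 ≈ 851.4 g

m ≈ 851 g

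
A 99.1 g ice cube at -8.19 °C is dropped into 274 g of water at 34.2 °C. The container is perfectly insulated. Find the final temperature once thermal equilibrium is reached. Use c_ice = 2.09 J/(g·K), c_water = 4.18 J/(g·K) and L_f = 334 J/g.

T_f ≈ 2.8 °C

Net heat exchanged in the isolated system is zero:
warm ice to 0 °C: 99.1×2.09×(0 − (-8.19)) = 1696.3
  latent heat to melt: 99.1×334 = 33099
  warm the meltwater: 414.24 T
  water cools: 274×4.18×(T − 34.2) = 1145.3(T − 34.2)
1559.6 T = 39170 − 34796 = 4374.2
T ≈ 2.80 °C — above 0 °C, consistent with complete melting.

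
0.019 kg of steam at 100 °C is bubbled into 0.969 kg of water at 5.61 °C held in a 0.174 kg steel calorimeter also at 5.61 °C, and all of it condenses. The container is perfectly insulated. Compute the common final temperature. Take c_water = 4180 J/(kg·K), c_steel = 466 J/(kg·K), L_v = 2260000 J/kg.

T_f ≈ 17.6 °C

Setting the total heat transfer to zero:
condense steam: −0.019·2260000 = −42940; condensate cools 100→T: 0.019·4180·(T − 100) = 79.42(T − 100); water warms: 0.969·4180·(T − 5.61) = 4050.4(T − 5.61); cup: 81.08(T − 5.61)
4210.9 T = 42940 + 7942 + 23178 = 74060
T ≈ 17.59 °C — below 100 °C, confirming all the steam condensed.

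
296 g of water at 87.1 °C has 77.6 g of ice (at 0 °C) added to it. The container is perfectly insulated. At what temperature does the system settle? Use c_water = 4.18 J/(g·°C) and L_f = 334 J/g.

T_f ≈ 52.4 °C

Conservation of energy gives ΣQ = 0:
latent heat to melt: 77.6·334 = 25918; meltwater 0→T: 77.6·4.18·T = 324.37 T; water cools: 296·4.18·(T − 87.1) = 1237.3(T − 87.1)
1561.6 T = 107767 − 25918 = 81849
T ≈ 52.41 °C — above 0 °C, consistent with complete melting.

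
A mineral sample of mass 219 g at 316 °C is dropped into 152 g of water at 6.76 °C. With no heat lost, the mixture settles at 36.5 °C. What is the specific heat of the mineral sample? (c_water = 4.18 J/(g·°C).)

Heat lost by the mineral sample = heat gained by the water:
219·c·(316 − 36.5) = 152·4.18·(36.5 − 6.76)
61210 c = 18896  ⇒  c ≈ 0.3087 J/(g·°C)

c ≈ 0.309 J/(g·°C)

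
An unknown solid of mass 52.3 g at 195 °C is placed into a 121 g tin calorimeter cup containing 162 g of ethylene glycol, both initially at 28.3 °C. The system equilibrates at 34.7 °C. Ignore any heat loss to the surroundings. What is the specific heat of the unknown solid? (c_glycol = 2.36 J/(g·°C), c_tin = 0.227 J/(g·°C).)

Heat gained plus heat lost sum to zero:
52.3·c·(34.7 − 195) + 162·2.36·(34.7 − 28.3) + 121·0.227·(34.7 − 28.3) = 0
-8383.7 c = -2622.6
c = -2622.6/-8383.7 ≈ 0.3128 J/(g·°C)

c ≈ 0.313 J/(g·°C)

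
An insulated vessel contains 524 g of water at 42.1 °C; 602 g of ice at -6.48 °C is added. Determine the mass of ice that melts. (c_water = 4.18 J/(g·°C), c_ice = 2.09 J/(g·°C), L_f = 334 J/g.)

Cooling the water to 0 °C releases 524·4.18·42.1 = 92212 J.
Warming the ice to 0 °C takes 602·2.09·6.48 = 8153 J, leaving 84059 J for melting.
Fully melting the ice requires m_ice L_f = 602·334 = 201068 J.
Since 84059 < 201068 J, not all the ice melts; equilibrium is at 0 °C.
m_melt = 84059 / L_f = 251.7 g.

m_melted ≈ 252 g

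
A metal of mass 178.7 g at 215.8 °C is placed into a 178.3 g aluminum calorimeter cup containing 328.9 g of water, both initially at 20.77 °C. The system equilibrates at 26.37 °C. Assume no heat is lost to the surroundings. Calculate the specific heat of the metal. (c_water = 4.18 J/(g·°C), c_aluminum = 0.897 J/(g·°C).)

c ≈ 0.254 J/(g·°C)

Conservation of energy gives ΣQ = 0:
178.7·c·(26.37 − 215.8) + 328.9·4.18·(26.37 − 20.77) + 178.3·0.897·(26.37 − 20.77) = 0
-33851 c = -8594.5
c = -8594.5/-33851 ≈ 0.2539 J/(g·°C)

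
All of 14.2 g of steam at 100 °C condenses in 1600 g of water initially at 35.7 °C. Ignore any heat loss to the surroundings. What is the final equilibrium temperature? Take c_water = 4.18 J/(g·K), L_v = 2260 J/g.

Energy balance with sensible and latent terms:
latent heat released on condensation: 14.2·2260 = 32092
  condensed water 100 °C→T: 59.36(T − 100)
  original water: 6688(T − 35.7)
6747.4 T = 32092 + 5935.6 + 238762 = 276789
T ≈ 41.02 °C (< 100 °C, so full condensation is consistent).

T_f ≈ 41.0 °C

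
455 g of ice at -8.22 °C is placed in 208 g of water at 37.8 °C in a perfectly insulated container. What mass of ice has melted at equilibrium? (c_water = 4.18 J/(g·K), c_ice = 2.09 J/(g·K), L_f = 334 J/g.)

Cooling the water to 0 °C releases 208·4.18·37.8 = 32865 J.
Warming the ice to 0 °C takes 455·2.09·8.22 = 7816.8 J, leaving 25048 J for melting.
Fully melting the ice requires m_ice L_f = 455·334 = 151970 J.
25048 J < 151970 J, so only part of the ice melts and the system sits at 0 °C.
Mass melted = 25048/334 ≈ 74.99 g.

m_melted ≈ 75 g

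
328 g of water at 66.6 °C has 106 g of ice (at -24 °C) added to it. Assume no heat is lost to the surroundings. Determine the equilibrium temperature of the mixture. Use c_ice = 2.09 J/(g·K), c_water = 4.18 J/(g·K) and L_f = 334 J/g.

Taking heat into each body as positive, Σ m c ΔT = 0:
ice -24→0 °C: 106·2.09·24 = 5317
  fusion: m_ice L_f = 106·334 = 35404
  meltwater 0→T: 106·4.18·T = 443.08 T
  water: 1371(T − 66.6)
1814.1 T = 91311 − 40721 = 50590
T ≈ 27.89 °C (positive, so assuming full melt was valid).

T_f ≈ 27.9 °C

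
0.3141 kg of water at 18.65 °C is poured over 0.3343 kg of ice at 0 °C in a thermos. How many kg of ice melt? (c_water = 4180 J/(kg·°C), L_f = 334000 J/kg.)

m_melted ≈ 0.0733 kg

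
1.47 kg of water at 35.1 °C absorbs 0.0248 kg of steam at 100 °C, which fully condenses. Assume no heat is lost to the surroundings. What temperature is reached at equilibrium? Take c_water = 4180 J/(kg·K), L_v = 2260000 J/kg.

Taking heat into each body as positive, Σ m c ΔT = 0:
condense steam: −0.0248·2260000 = −56048; condensate cools 100→T: 0.0248·4180·(T − 100) = 103.66(T − 100); original water: 6144.6(T − 35.1)
6248.3 T = 56048 + 10366 + 215675 = 282090
T ≈ 45.15 °C, under the boiling point, so the assumption holds.

T_f ≈ 45.1 °C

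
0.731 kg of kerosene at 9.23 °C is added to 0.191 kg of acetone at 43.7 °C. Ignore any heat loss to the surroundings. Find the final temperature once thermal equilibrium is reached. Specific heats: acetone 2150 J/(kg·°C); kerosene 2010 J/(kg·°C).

T_f ≈ 16.8 °C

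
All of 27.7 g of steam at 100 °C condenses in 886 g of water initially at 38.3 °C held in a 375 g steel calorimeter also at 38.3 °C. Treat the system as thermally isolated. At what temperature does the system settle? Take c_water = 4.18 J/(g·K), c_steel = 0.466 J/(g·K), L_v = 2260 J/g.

Energy balance with sensible and latent terms:
steam→water at 100 °C releases m L_v = 27.7×2260 = 62602; condensate cools 100→T: 27.7×4.18×(T − 100) = 115.79(T − 100); water warms: 886×4.18×(T − 38.3) = 3703.5(T − 38.3); cup: 174.75(T − 38.3)
3994 T = 62602 + 11579 + 148536 = 222717
T ≈ 55.76 °C (< 100 °C, so full condensation is consistent).

T_f ≈ 55.8 °C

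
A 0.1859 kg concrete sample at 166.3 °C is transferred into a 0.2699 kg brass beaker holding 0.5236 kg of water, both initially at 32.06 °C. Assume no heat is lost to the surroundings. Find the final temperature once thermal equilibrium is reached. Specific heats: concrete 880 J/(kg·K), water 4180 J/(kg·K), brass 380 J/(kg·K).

T_f is the heat-capacity-weighted average of the initial temperatures:
T_f = (163.59×166.3 + 2188.6×32.06 + 102.56×32.06) / (163.59 + 2188.6 + 102.56)
    = 100662 / 2454.8 ≈ 41.01 °C

T_f ≈ 41.0 °C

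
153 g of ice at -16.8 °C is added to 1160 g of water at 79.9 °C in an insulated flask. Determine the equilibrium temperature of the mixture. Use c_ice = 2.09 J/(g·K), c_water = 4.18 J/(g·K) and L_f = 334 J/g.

T_f ≈ 60.3 °C

Energy conservation, ΣQ = 0:
ice -16.8→0 °C: 153·2.09·16.8 = 5372.1
  melt ice: 153·334 = 51102
  warm the meltwater: 639.54 T
  water: 4848.8(T − 79.9)
5488.3 T = 387419 − 56474 = 330945
T ≈ 60.30 °C (positive, so assuming full melt was valid).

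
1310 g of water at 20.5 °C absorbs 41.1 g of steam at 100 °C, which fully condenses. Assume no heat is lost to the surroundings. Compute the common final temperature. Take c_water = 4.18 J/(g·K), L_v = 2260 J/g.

Energy balance with sensible and latent terms:
latent heat released on condensation: 41.1×2260 = 92886
  condensed water 100 °C→T: 171.8(T − 100)
  water warms: 1310×4.18×(T − 20.5) = 5475.8(T − 20.5)
5647.6 T = 92886 + 17180 + 112254 = 222320
T ≈ 39.37 °C, under the boiling point, so the assumption holds.

T_f ≈ 39.4 °C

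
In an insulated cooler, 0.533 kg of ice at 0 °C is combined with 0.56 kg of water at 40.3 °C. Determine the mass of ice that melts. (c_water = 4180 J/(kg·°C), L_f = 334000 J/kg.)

Cooling the water to 0 °C releases 0.56·4180·40.3 = 94334 J.
To melt every bit of ice: 0.533·334000 = 178022 J.
94334 J < 178022 J, so only part of the ice melts and the system sits at 0 °C.
Mass melted = 94334/334000 ≈ 0.2824 kg.

m_melted ≈ 0.282 kg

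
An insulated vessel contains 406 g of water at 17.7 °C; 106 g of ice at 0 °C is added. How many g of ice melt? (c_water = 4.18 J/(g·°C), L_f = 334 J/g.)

m_melted ≈ 89.9 g

Heat available from the water dropping to 0 °C: 406·4.18·17.7 = 30038 J.
Fully melting the ice requires m_ice L_f = 106·334 = 35404 J.
Since 30038 < 35404 J, not all the ice melts; equilibrium is at 0 °C.
Mass melted = 30038/334 ≈ 89.94 g.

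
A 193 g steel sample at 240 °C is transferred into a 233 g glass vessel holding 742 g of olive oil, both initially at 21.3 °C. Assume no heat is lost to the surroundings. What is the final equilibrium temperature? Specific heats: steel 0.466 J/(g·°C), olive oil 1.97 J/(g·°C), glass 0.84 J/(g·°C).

T_f ≈ 32.6 °C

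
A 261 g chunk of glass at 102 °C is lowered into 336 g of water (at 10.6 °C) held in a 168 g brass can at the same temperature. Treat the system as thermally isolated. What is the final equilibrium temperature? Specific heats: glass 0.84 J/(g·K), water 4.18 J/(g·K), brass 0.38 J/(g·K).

T_f ≈ 22.5 °C

Energy conservation, ΣQ = 0:
261×0.84×(T − 102) + 336×4.18×(T − 10.6) + 168×0.38×(T − 10.6) = 0
(219.24 + 1404.5 + 63.84) T = 219.24×102 + 1404.5×10.6 + 63.84×10.6
T = 37927/1687.6 ≈ 22.47 °C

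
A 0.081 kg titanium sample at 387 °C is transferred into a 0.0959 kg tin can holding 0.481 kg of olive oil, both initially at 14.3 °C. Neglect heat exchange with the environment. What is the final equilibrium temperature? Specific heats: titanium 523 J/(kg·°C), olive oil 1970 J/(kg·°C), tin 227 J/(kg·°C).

Conservation of energy gives ΣQ = 0:
0.081·523·(T − 387) + 0.481·1970·(T − 14.3) + 0.0959·227·(T − 14.3) = 0
42.36(T − 387) + 947.57(T − 14.3) + 21.77(T − 14.3) = 0
(42.36 + 947.57 + 21.77) T = 42.36·387 + 947.57·14.3 + 21.77·14.3
T = 30256/1011.7 ≈ 29.91 °C

T_f ≈ 29.9 °C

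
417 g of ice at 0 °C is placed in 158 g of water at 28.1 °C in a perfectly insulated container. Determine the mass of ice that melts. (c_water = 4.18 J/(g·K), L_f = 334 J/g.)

m_melted ≈ 55.6 g

Cooling the water to 0 °C releases 158×4.18×28.1 = 18558 J.
Fully melting the ice requires m_ice L_f = 417×334 = 139278 J.
That's not enough to melt it all — equilibrium is at 0 °C with ice remaining.
m_melt = 18558 / L_f = 55.56 g.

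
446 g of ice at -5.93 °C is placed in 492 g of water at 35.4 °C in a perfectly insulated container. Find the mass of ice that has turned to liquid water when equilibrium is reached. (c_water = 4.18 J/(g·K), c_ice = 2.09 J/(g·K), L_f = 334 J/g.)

Cooling the water to 0 °C releases 492·4.18·35.4 = 72802 J.
Warming the ice to 0 °C takes 446·2.09·5.93 = 5527.6 J, leaving 67275 J for melting.
Melting all 446 g of ice would need 446·334 = 148964 J.
That's not enough to melt it all — equilibrium is at 0 °C with ice remaining.
m_melt = 67275 / L_f = 201.4 g.

m_melted ≈ 201 g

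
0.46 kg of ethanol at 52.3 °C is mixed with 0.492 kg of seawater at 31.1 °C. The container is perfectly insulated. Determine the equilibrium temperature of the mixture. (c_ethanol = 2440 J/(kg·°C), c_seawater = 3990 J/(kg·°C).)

T_f ≈ 38.8 °C

Conservation of energy gives ΣQ = 0:
0.46×2440×(T − 52.3) + 0.492×3990×(T − 31.1) = 0
1122.4(T − 52.3) + 1963.1(T − 31.1) = 0
3085.5 T = 119753
T ≈ 38.81 °C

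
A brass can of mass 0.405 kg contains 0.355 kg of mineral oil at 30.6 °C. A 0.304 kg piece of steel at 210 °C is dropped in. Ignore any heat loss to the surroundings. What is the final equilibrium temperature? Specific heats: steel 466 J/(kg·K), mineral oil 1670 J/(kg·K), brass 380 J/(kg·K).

T_f ≈ 59.2 °C

Taking heat into each body as positive, Σ m c ΔT = 0:
0.304·466·(T − 210) + 0.355·1670·(T − 30.6) + 0.405·380·(T − 30.6) = 0
141.66(T − 210) + 592.85(T − 30.6) + 153.9(T − 30.6) = 0
(141.66 + 592.85 + 153.9) T = 141.66·210 + 592.85·30.6 + 153.9·30.6
T = 52600 / 888.41 = 59.2 °C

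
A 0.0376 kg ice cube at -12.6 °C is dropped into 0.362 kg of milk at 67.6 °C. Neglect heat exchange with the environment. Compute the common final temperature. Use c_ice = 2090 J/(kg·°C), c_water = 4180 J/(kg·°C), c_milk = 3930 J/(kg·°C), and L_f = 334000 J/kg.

Conservation of energy gives ΣQ = 0:
warm ice to 0 °C: 0.0376×2090×(0 − (-12.6)) = 990.16
  melt ice: 0.0376×334000 = 12558
  meltwater 0→T: 0.0376×4180×T = 157.17 T
  milk cools: 0.362×3930×(T − 67.6) = 1422.7(T − 67.6)
1579.8 T = 96172 − 13549 = 82623
T ≈ 52.30 °C (positive, so assuming full melt was valid).

T_f ≈ 52.3 °C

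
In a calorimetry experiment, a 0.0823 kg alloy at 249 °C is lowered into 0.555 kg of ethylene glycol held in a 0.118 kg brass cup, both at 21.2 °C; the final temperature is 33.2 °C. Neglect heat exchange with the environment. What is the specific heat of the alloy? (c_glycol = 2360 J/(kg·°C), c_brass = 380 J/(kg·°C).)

c ≈ 915 J/(kg·°C)

Setting the total heat transfer to zero:
0.0823×c×(33.2 − 249) + 0.555×2360×(33.2 − 21.2) + 0.118×380×(33.2 − 21.2) = 0
-17.76 c = -16256
c = -16256/-17.76 ≈ 915.3 J/(kg·°C)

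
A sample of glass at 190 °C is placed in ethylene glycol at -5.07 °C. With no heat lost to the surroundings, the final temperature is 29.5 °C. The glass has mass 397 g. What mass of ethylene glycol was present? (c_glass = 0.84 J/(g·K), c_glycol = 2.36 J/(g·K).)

Heat gained plus heat lost sum to zero:
397×0.84×(29.5 − 190) + m×2.36×(29.5 − (-5.07)) = 0
81.59 m = 53524
m = 53524/81.59 ≈ 656 g

m ≈ 656 g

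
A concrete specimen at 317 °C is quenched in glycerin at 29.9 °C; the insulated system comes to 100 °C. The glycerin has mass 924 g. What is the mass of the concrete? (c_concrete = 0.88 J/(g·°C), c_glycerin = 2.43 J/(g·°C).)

Let T be the final temperature. ΣQ_i = 0:
m·0.88·(100 − 317) + 924·2.43·(100 − 29.9) = 0
-190.96 m = -157397
m = -157397/-190.96 ≈ 824.2 g

m ≈ 824 g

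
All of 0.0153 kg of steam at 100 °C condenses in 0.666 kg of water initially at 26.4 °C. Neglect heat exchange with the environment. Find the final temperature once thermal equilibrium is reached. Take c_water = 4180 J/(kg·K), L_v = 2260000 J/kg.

T_f ≈ 40.2 °C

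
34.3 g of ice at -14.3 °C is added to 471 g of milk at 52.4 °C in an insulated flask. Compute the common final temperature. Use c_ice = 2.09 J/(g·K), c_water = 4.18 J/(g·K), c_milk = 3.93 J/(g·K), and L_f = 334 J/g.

T_f ≈ 42.4 °C

Sum of m c ΔT and latent-heat terms is zero:
warm ice to 0 °C: 34.3·2.09·(0 − (-14.3)) = 1025.1
  melt ice: 34.3·334 = 11456
  warm the meltwater: 143.37 T
  milk cools: 471·3.93·(T − 52.4) = 1851(T − 52.4)
1994.4 T = 96994 − 12481 = 84513
T ≈ 42.37 °C (positive, so assuming full melt was valid).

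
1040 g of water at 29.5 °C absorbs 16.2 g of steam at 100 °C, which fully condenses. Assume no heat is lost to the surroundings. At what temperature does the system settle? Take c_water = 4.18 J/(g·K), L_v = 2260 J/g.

T_f ≈ 38.9 °C

Setting the total heat transfer to zero:
steam→water at 100 °C releases m L_v = 16.2·2260 = 36612
  condensed water 100 °C→T: 67.72(T − 100)
  water warms: 1040·4.18·(T − 29.5) = 4347.2(T − 29.5)
4414.9 T = 36612 + 6771.6 + 128242 = 171626
T ≈ 38.87 °C (< 100 °C, so full condensation is consistent).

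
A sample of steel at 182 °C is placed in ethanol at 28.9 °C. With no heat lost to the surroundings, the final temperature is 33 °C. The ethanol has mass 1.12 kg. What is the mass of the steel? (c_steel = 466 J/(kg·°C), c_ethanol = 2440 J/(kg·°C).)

Setting the total heat transfer to zero:
m·466·(33 − 182) + 1.12·2440·(33 − 28.9) = 0
-69434 m = -11204
m = -11204/-69434 ≈ 0.1614 kg

m ≈ 0.161 kg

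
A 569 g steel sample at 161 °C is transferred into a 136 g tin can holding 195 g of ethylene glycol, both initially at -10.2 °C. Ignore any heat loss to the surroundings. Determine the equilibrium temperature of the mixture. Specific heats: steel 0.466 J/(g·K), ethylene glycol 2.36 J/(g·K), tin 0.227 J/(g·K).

T_f ≈ 49.8 °C

T_f = Σ m_i c_i T_i / Σ m_i c_i:
T_f = (265.15×161 + 460.2×(-10.2) + 30.87×(-10.2)) / (265.15 + 460.2 + 30.87)
    = 37681 / 756.23 ≈ 49.83 °C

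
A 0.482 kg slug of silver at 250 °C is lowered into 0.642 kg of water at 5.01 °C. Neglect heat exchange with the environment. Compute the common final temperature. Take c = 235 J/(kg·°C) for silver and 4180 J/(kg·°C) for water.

With ΣQ=0 the equilibrium temperature is the m·c-weighted mean:
T_f = (113.27·250 + 2683.6·5.01) / (113.27 + 2683.6)
    = 41762 / 2796.8 ≈ 14.93 °C

T_f ≈ 14.9 °C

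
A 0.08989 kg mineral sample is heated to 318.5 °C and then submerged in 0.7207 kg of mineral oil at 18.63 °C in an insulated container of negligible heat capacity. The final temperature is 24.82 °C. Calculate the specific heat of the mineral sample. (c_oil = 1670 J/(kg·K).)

c ≈ 282 J/(kg·K)

Heat lost by the mineral sample = heat gained by the oil:
0.08989·c·(318.5 − 24.82) = 0.7207·1670·(24.82 − 18.63)
26.4 c = 7450.1  ⇒  c ≈ 282.2 J/(kg·K)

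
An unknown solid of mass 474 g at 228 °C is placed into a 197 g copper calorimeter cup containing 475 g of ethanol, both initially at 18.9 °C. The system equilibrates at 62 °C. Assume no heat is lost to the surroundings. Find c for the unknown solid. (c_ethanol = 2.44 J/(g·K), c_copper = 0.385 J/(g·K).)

c ≈ 0.676 J/(g·K)

Energy conservation, ΣQ = 0:
474·c·(62 − 228) + 475·2.44·(62 − 18.9) + 197·0.385·(62 − 18.9) = 0
-78684 c = -53222
c = -53222/-78684 ≈ 0.6764 J/(g·K)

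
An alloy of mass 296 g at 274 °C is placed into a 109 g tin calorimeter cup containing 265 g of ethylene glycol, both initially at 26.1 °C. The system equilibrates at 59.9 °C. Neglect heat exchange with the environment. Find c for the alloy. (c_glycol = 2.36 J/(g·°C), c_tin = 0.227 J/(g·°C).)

c ≈ 0.347 J/(g·°C)

Heat gained plus heat lost sum to zero:
296·c·(59.9 − 274) + 265·2.36·(59.9 − 26.1) + 109·0.227·(59.9 − 26.1) = 0
-63374 c = -21975
c = -21975/-63374 ≈ 0.3468 J/(g·°C)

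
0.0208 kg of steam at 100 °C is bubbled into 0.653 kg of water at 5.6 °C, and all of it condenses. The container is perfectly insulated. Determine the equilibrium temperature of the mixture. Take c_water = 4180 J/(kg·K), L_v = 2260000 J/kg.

Sum of m c ΔT and latent-heat terms is zero:
latent heat released on condensation: 0.0208·2260000 = 47008; condensate cools 100→T: 0.0208·4180·(T − 100) = 86.94(T − 100); water warms: 0.653·4180·(T − 5.6) = 2729.5(T − 5.6)
2816.5 T = 47008 + 8694.4 + 15285 = 70988
T ≈ 25.20 °C — below 100 °C, confirming all the steam condensed.

T_f ≈ 25.2 °C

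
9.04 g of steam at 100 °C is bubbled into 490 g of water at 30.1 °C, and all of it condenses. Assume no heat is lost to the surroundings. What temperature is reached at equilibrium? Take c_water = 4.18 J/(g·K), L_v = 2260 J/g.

T_f ≈ 41.2 °C

Let T be the final temperature. ΣQ_i = 0:
steam→water at 100 °C releases m L_v = 9.04×2260 = 20430
  condensate cools 100→T: 9.04×4.18×(T − 100) = 37.79(T − 100)
  original water: 2048.2(T − 30.1)
2086 T = 20430 + 3778.7 + 61651 = 85860
T ≈ 41.16 °C (< 100 °C, so full condensation is consistent).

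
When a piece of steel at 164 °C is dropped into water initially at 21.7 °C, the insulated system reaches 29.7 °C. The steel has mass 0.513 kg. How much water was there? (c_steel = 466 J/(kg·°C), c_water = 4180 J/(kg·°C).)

m ≈ 0.96 kg

Heat lost by the steel = heat gained by the water:
0.513×466×(164 − 29.7) = m×4180×(29.7 − 21.7)
33440 m = 32105  ⇒  m ≈ 0.9601 kg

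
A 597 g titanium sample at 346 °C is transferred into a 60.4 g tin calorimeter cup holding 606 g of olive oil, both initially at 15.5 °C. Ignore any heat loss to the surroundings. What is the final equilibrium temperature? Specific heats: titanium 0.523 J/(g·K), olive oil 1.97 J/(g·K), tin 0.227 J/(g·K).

Net heat exchanged in the isolated system is zero:
597·0.523·(T − 346) + 606·1.97·(T − 15.5) + 60.4·0.227·(T − 15.5) = 0
312.23(T − 346) + 1193.8(T − 15.5) + 13.71(T − 15.5) = 0
(312.23 + 1193.8 + 13.71) T = 312.23·346 + 1193.8·15.5 + 13.71·15.5
T = 126749/1519.8 ≈ 83.40 °C

T_f ≈ 83.4 °C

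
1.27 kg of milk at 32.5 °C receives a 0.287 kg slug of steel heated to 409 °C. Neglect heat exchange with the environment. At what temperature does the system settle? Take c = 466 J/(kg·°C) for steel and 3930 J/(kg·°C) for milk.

T_f ≈ 42.3 °C

Heat gained plus heat lost sum to zero:
0.287·466·(T − 409) + 1.27·3930·(T − 32.5) = 0
133.74(T − 409) + 4991.1(T − 32.5) = 0
(133.74 + 4991.1) T = 133.74·409 + 4991.1·32.5
T = 216911 / 5124.8 = 42.3 °C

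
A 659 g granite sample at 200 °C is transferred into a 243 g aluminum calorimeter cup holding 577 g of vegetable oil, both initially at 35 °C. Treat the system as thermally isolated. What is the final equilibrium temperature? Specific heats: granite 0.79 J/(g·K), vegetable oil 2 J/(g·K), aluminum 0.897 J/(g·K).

T_f ≈ 80.4 °C

Energy conservation, ΣQ = 0:
659×0.79×(T − 200) + 577×2×(T − 35) + 243×0.897×(T − 35) = 0
520.61(T − 200) + 1154(T − 35) + 217.97(T − 35) = 0
(520.61 + 1154 + 217.97) T = 520.61×200 + 1154×35 + 217.97×35
T ≈ 80.39 °C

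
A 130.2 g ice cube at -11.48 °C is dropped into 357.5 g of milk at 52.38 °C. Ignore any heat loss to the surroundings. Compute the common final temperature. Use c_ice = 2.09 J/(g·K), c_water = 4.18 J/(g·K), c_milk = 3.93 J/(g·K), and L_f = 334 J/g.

Energy conservation, ΣQ = 0:
warm ice to 0 °C: 130.2·2.09·(0 − (-11.48)) = 3123.9; melt ice: 130.2·334 = 43487; meltwater 0→T: 130.2·4.18·T = 544.24 T; milk cools: 357.5·3.93·(T − 52.38) = 1405(T − 52.38)
1949.2 T = 73593 − 46611 = 26982
T ≈ 13.84 °C (positive, so assuming full melt was valid).

T_f ≈ 13.8 °C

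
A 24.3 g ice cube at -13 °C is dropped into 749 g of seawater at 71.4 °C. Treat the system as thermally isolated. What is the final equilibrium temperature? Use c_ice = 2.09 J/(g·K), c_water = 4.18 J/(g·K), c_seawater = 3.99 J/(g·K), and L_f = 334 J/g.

T_f ≈ 66.2 °C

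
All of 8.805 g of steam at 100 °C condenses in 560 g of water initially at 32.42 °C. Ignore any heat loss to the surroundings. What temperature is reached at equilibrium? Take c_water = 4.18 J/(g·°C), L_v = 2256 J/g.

Sum of m c ΔT and latent-heat terms is zero:
condense steam: −8.805×2256 = −19864; condensed water 100 °C→T: 36.8(T − 100); water warms: 560×4.18×(T − 32.42) = 2340.8(T − 32.42)
2377.6 T = 19864 + 3680.5 + 75889 = 99433
T ≈ 41.82 °C, under the boiling point, so the assumption holds.

T_f ≈ 41.8 °C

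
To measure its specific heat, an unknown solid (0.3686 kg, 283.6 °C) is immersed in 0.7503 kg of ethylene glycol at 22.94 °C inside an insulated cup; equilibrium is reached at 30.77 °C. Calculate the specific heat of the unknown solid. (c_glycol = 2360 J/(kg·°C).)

Net heat exchanged in the isolated system is zero:
0.3686×c×(30.77 − 283.6) + 0.7503×2360×(30.77 − 22.94) = 0
-93.19 c = -13865
c = -13865/-93.19 ≈ 148.8 J/(kg·°C)

c ≈ 149 J/(kg·°C)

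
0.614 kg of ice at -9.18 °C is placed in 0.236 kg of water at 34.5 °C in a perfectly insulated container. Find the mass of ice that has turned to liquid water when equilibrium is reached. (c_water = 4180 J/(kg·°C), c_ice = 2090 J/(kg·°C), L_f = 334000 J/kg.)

Heat available from the water dropping to 0 °C: 0.236×4180×34.5 = 34034 J.
Warming the ice to 0 °C takes 0.614×2090×9.18 = 11780 J, leaving 22253 J for melting.
Melting all 0.614 kg of ice would need 0.614×334000 = 205076 J.
22253 J < 205076 J, so only part of the ice melts and the system sits at 0 °C.
m_melted×334000 = 22253  ⇒  m_melted ≈ 0.06663 kg.

m_melted ≈ 0.0666 kg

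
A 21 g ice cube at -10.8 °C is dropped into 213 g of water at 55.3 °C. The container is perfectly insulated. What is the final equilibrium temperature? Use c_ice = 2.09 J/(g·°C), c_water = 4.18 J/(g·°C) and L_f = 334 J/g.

Net heat exchanged in the isolated system is zero:
ice -10.8→0 °C: 21·2.09·10.8 = 474.01; latent heat to melt: 21·334 = 7014; warm the meltwater: 87.78 T; water cools: 213·4.18·(T − 55.3) = 890.34(T − 55.3)
978.12 T = 49236 − 7488 = 41748
T ≈ 42.68 °C. Since T > 0 °C, the all-ice-melts assumption holds.

T_f ≈ 42.7 °C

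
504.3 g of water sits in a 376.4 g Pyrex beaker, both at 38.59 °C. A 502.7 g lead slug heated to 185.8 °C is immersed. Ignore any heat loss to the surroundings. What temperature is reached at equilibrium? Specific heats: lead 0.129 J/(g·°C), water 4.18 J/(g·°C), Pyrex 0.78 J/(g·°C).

Setting the total heat transfer to zero:
502.7·0.129·(T − 185.8) + 504.3·4.18·(T − 38.59) + 376.4·0.78·(T − 38.59) = 0
64.85(T − 185.8) + 2108(T − 38.59) + 293.59(T − 38.59) = 0
(64.85 + 2108 + 293.59) T = 64.85·185.8 + 2108·38.59 + 293.59·38.59
T = 104725 / 2466.4 = 42.5 °C

T_f ≈ 42.5 °C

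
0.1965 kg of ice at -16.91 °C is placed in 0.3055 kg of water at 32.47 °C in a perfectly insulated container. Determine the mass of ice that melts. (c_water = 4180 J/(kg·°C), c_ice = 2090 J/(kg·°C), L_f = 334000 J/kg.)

m_melted ≈ 0.103 kg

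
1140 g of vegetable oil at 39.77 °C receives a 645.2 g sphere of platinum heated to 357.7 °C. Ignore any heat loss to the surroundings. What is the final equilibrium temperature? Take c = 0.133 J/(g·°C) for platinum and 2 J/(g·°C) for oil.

T_f ≈ 51.3 °C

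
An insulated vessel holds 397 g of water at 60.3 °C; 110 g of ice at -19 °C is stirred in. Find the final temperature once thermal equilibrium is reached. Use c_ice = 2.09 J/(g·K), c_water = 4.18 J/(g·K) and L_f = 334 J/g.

T_f ≈ 27.8 °C

Sum of m c ΔT and latent-heat terms is zero:
ice -19→0 °C: 110·2.09·19 = 4368.1
  melt ice: 110·334 = 36740
  meltwater 0→T: 110·4.18·T = 459.8 T
  water: 1659.5(T − 60.3)
2119.3 T = 100065 − 41108 = 58957
T ≈ 27.82 °C (positive, so assuming full melt was valid).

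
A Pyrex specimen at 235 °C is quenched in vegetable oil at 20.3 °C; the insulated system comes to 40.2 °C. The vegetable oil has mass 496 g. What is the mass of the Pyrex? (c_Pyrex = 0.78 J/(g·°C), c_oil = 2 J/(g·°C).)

m ≈ 130 g

|Q_Pyrex| = |Q_oil|:
m×0.78×(235 − 40.2) = 496×2×(40.2 − 20.3)
151.94 m = 19741  ⇒  m ≈ 129.9 g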